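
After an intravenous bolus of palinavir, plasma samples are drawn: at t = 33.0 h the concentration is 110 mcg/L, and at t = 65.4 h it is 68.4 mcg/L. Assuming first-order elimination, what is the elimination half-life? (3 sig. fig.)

k = ln(C₁/C₂) / (t₂ − t₁) = ln(110/68.4) / (65.4 − 33.0)
  = 0.4751 / 32.40 = 0.01466 h⁻¹
t½ = ln 2 / k = ln 2 / 0.01466 ≈ 47.3 hours

47.3 hours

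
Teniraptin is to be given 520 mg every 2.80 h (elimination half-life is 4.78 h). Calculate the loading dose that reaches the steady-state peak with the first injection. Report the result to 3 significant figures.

1560 mg

k = ln 2 / 4.78 = 0.1450 h⁻¹
Accumulation ratio R = 1 / (1 − e^(−kτ)) = 1 / (1 − e^(−0.1450×2.80)) = 1 / (1 − 0.6663) = 2.997
Loading dose = maintenance dose × R = 520 × 2.997 ≈ 1560 mg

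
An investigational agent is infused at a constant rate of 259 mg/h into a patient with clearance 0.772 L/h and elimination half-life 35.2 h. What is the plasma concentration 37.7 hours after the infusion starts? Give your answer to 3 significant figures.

176 mg/L

Css = rate / CL = 259 / 0.772 = 335.5 mg/L
k = ln 2 / 35.2 = 0.01969 h⁻¹
C(t) = Css (1 − e^(−kt)) = 335.5 × (1 − e^(−0.7424)) = 335.5 × 0.5240 ≈ 176 mg/L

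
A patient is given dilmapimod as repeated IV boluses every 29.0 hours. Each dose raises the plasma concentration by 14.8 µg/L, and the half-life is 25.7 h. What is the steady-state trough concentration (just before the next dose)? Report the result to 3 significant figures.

12.5 µg/L

k = ln 2 / 25.7 = 0.02697 h⁻¹
Fraction remaining after one interval: e^(−kτ) = e^(−0.02697 × 29.0) = 0.4574
R = 1 / (1 − 0.4574) = 1.843
Css,max = 14.8 × 1.843 = 27.28 µg/L
Css,min = Css,max × e^(−kτ) = 27.28 × 0.4574 ≈ 12.5 µg/L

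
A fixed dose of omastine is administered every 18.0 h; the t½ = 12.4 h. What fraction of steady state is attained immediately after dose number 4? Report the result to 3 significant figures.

0.982

k = ln 2 / 12.4 = 0.05590 h⁻¹
f_n = 1 − e^(−nkτ) = 1 − e^(−4 × 0.05590 × 18.0) = 1 − e^(−4.025) = 1 − 0.01787 ≈ 0.982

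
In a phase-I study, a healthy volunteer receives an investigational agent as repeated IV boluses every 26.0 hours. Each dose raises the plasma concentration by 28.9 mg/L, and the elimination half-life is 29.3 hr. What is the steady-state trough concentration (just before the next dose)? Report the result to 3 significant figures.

34.0 mg/L

k = ln 2 / 29.3 = 0.02366 hr⁻¹
Fraction remaining after one interval: e^(−kτ) = e^(−0.02366 × 26.0) = 0.5406
R = 1 / (1 − 0.5406) = 2.177
Css,max = 28.9 × 2.177 = 62.91 mg/L
Css,min = Css,max × e^(−kτ) = 62.91 × 0.5406 ≈ 34.0 mg/L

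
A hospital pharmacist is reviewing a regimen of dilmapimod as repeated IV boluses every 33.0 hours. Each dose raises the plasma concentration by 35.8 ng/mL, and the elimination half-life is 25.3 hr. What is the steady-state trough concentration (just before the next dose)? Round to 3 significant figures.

24.4 ng/mL

k = ln 2 / 25.3 = 0.02740 hr⁻¹
Fraction remaining after one interval: e^(−kτ) = e^(−0.02740 × 33.0) = 0.4049
R = 1 / (1 − 0.4049) = 1.680
Css,max = 35.8 × 1.680 = 60.16 ng/mL
Css,min = Css,max × e^(−kτ) = 60.16 × 0.4049 ≈ 24.4 ng/mL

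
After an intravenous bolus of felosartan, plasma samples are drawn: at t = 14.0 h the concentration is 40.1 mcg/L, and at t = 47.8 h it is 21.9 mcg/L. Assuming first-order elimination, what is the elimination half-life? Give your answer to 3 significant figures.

k = ln(C₁/C₂) / (t₂ − t₁) = ln(40.1/21.9) / (47.8 − 14.0)
  = 0.6049 / 33.80 = 0.01790 h⁻¹
t½ = ln 2 / k = ln 2 / 0.01790 ≈ 38.7 hours

38.7 hours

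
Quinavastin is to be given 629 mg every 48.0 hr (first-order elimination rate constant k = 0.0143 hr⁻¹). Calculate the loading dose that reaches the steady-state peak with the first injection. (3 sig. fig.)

1270 mg

Accumulation ratio R = 1 / (1 − e^(−kτ)) = 1 / (1 − e^(−0.01430×48.0)) = 1 / (1 − 0.5034) = 2.014
Loading dose = maintenance dose × R = 629 × 2.014 ≈ 1270 mg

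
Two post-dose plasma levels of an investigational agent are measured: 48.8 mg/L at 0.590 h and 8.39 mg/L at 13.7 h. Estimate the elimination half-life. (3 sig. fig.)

k = ln(C₁/C₂) / (t₂ − t₁) = ln(48.8/8.39) / (13.7 − 0.590)
  = 1.761 / 13.11 = 0.1343 h⁻¹
t½ = ln 2 / k = ln 2 / 0.1343 ≈ 5.16 hours

5.16 hours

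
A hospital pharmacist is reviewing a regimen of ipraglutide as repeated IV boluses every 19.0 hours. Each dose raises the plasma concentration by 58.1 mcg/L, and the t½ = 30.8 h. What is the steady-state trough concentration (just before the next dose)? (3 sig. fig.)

k = ln 2 / 30.8 = 0.02250 h⁻¹
Fraction remaining after one interval: e^(−kτ) = e^(−0.02250 × 19.0) = 0.6521
R = 1 / (1 − 0.6521) = 2.874
Css,max = 58.1 × 2.874 = 167.0 mcg/L
Css,min = Css,max × e^(−kτ) = 167.0 × 0.6521 ≈ 109 mcg/L

109 mcg/L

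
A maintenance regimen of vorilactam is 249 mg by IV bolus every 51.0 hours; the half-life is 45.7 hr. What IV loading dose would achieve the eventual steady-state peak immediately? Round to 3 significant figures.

k = ln 2 / 45.7 = 0.01517 hr⁻¹
Accumulation ratio R = 1 / (1 − e^(−kτ)) = 1 / (1 − e^(−0.01517×51.0)) = 1 / (1 − 0.4614) = 1.857
Loading dose = maintenance dose × R = 249 × 1.857 ≈ 462 mg

462 mg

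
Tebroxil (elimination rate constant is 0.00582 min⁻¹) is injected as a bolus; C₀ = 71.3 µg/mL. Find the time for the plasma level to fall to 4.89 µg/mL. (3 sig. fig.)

C(t) = C₀ e^(−kt)  ⇒  t = ln(C₀/C) / k
t = ln(71.3/4.89) / 0.005820 = 2.680 / 0.005820 ≈ 460 minutes

460 minutes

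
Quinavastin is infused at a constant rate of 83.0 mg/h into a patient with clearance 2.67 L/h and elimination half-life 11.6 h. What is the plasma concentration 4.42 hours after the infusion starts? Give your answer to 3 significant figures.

Css = rate / CL = 83.0 / 2.67 = 31.09 µg/mL
k = ln 2 / 11.6 = 0.05975 h⁻¹
C(t) = Css (1 − e^(−kt)) = 31.09 × (1 − e^(−0.2641)) = 31.09 × 0.2321 ≈ 7.22 µg/mL

7.22 µg/mL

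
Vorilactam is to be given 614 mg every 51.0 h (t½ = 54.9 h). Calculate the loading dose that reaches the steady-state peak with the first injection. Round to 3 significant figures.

1290 mg

k = ln 2 / 54.9 = 0.01263 h⁻¹
Accumulation ratio R = 1 / (1 − e^(−kτ)) = 1 / (1 − e^(−0.01263×51.0)) = 1 / (1 − 0.5252) = 2.106
Loading dose = maintenance dose × R = 614 × 2.106 ≈ 1290 mg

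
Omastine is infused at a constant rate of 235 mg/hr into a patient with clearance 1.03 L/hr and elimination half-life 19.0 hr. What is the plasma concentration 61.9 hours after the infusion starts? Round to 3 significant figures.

Css = rate / CL = 235 / 1.03 = 228.2 µg/mL
k = ln 2 / 19.0 = 0.03648 hr⁻¹
C(t) = Css (1 − e^(−kt)) = 228.2 × (1 − e^(−2.258)) = 228.2 × 0.8955 ≈ 204 µg/mL

204 µg/mL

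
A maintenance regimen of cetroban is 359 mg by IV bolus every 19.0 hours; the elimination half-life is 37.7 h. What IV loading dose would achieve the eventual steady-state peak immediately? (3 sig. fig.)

k = ln 2 / 37.7 = 0.01839 h⁻¹
Accumulation ratio R = 1 / (1 − e^(−kτ)) = 1 / (1 − e^(−0.01839×19.0)) = 1 / (1 − 0.7052) = 3.392
Loading dose = maintenance dose × R = 359 × 3.392 ≈ 1220 mg

1220 mg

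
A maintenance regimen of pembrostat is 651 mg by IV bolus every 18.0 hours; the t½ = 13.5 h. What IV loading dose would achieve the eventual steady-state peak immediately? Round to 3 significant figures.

1080 mg

k = ln 2 / 13.5 = 0.05134 h⁻¹
Accumulation ratio R = 1 / (1 − e^(−kτ)) = 1 / (1 − e^(−0.05134×18.0)) = 1 / (1 − 0.3969) = 1.658
Loading dose = maintenance dose × R = 651 × 1.658 ≈ 1080 mg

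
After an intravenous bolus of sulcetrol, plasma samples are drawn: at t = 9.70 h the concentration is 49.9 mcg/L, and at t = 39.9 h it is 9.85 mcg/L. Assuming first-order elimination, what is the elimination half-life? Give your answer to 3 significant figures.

k = ln(C₁/C₂) / (t₂ − t₁) = ln(49.9/9.85) / (39.9 − 9.70)
  = 1.623 / 30.20 = 0.05373 h⁻¹
t½ = ln 2 / k = ln 2 / 0.05373 ≈ 12.9 hours

12.9 hours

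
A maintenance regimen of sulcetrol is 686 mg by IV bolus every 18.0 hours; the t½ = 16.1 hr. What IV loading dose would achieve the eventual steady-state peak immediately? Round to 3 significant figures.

k = ln 2 / 16.1 = 0.04305 hr⁻¹
Accumulation ratio R = 1 / (1 − e^(−kτ)) = 1 / (1 − e^(−0.04305×18.0)) = 1 / (1 − 0.4607) = 1.854
Loading dose = maintenance dose × R = 686 × 1.854 ≈ 1270 mg

1270 mg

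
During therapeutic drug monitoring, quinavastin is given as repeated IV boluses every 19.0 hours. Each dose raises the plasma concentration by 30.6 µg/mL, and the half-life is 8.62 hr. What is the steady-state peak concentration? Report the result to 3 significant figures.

k = ln 2 / 8.62 = 0.08041 hr⁻¹
Fraction remaining after one interval: e^(−kτ) = e^(−0.08041 × 19.0) = 0.2170
R = 1 / (1 − 0.2170) = 1.277
Css,max = 30.6 × 1.277 ≈ 39.1 µg/mL

39.1 µg/mL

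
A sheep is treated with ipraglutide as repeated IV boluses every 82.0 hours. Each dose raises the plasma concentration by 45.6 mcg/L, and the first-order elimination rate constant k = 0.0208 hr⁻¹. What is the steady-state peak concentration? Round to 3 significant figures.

Fraction remaining after one interval: e^(−kτ) = e^(−0.02080 × 82.0) = 0.1817
R = 1 / (1 − 0.1817) = 1.222
Css,max = 45.6 × 1.222 ≈ 55.7 mcg/L

55.7 mcg/L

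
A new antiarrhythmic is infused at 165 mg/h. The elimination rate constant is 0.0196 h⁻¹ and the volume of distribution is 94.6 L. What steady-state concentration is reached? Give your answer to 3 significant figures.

89.0 mg/L

CL = k · V = 0.0196 × 94.6 = 1.854 L/h
Css = rate / CL = 165 / 1.854 ≈ 89.0 mg/L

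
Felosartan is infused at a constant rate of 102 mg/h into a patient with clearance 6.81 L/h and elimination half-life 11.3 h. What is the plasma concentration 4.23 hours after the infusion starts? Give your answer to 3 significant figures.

Css = rate / CL = 102 / 6.81 = 14.98 mg/L
k = ln 2 / 11.3 = 0.06134 h⁻¹
C(t) = Css (1 − e^(−kt)) = 14.98 × (1 − e^(−0.2595)) = 14.98 × 0.2285 ≈ 3.42 mg/L

3.42 mg/L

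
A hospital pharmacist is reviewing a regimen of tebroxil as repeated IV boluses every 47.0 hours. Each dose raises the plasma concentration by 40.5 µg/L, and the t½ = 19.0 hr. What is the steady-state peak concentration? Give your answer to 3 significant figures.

49.4 µg/L

k = ln 2 / 19.0 = 0.03648 hr⁻¹
Fraction remaining after one interval: e^(−kτ) = e^(−0.03648 × 47.0) = 0.1800
R = 1 / (1 − 0.1800) = 1.220
Css,max = 40.5 × 1.220 ≈ 49.4 µg/L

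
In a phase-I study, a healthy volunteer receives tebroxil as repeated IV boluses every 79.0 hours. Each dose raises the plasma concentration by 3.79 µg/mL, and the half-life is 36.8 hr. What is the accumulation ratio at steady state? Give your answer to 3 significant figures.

1.29

k = ln 2 / 36.8 = 0.01884 hr⁻¹
Fraction remaining after one interval: e^(−kτ) = e^(−0.01884 × 79.0) = 0.2258
R = 1 / (1 − 0.2258) = 1 / 0.7742 ≈ 1.29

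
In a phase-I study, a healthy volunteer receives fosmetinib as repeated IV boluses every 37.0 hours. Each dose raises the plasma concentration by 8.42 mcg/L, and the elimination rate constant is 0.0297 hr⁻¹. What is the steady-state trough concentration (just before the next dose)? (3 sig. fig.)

Fraction remaining after one interval: e^(−kτ) = e^(−0.02970 × 37.0) = 0.3332
R = 1 / (1 − 0.3332) = 1.500
Css,max = 8.42 × 1.500 = 12.63 mcg/L
Css,min = Css,max × e^(−kτ) = 12.63 × 0.3332 ≈ 4.21 mcg/L

4.21 mcg/L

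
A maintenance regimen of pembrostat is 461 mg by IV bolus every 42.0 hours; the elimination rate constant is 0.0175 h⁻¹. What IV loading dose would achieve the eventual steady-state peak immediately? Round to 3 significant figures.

886 mg

Accumulation ratio R = 1 / (1 − e^(−kτ)) = 1 / (1 − e^(−0.01750×42.0)) = 1 / (1 − 0.4795) = 1.921
Loading dose = maintenance dose × R = 461 × 1.921 ≈ 886 mg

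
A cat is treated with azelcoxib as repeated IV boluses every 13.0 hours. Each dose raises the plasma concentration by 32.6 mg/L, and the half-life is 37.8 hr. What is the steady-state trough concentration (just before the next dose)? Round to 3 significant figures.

k = ln 2 / 37.8 = 0.01834 hr⁻¹
Fraction remaining after one interval: e^(−kτ) = e^(−0.01834 × 13.0) = 0.7879
R = 1 / (1 − 0.7879) = 4.715
Css,max = 32.6 × 4.715 = 153.7 mg/L
Css,min = Css,max × e^(−kτ) = 153.7 × 0.7879 ≈ 121 mg/L

121 mg/L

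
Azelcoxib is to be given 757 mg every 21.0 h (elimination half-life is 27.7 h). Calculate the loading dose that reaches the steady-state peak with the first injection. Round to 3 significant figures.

1850 mg

k = ln 2 / 27.7 = 0.02502 h⁻¹
Accumulation ratio R = 1 / (1 − e^(−kτ)) = 1 / (1 − e^(−0.02502×21.0)) = 1 / (1 − 0.5913) = 2.447
Loading dose = maintenance dose × R = 757 × 2.447 ≈ 1850 mg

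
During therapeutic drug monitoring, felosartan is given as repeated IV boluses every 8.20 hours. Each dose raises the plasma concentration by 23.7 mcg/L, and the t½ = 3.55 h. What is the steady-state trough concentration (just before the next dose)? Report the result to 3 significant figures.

5.99 mcg/L

k = ln 2 / 3.55 = 0.1953 h⁻¹
Fraction remaining after one interval: e^(−kτ) = e^(−0.1953 × 8.20) = 0.2017
R = 1 / (1 − 0.2017) = 1.253
Css,max = 23.7 × 1.253 = 29.69 mcg/L
Css,min = Css,max × e^(−kτ) = 29.69 × 0.2017 ≈ 5.99 mcg/L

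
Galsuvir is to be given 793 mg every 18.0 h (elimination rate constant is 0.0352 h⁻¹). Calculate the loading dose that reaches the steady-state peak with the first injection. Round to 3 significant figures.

Accumulation ratio R = 1 / (1 − e^(−kτ)) = 1 / (1 − e^(−0.03520×18.0)) = 1 / (1 − 0.5307) = 2.131
Loading dose = maintenance dose × R = 793 × 2.131 ≈ 1690 mg

1690 mg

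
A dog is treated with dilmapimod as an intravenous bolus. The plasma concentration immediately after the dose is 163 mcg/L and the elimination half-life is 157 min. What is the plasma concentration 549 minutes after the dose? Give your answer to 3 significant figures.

k = ln 2 / 157 = 0.004415 min⁻¹
C(t) = C₀ e^(−kt) = 163 × e^(−0.004415 × 549) = 163 × e^(−2.424) = 163 × 0.08858 ≈ 14.4 mcg/L

14.4 mcg/L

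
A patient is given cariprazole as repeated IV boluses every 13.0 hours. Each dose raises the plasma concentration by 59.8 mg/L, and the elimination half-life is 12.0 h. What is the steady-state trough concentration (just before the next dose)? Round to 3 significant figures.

k = ln 2 / 12.0 = 0.05776 h⁻¹
Fraction remaining after one interval: e^(−kτ) = e^(−0.05776 × 13.0) = 0.4719
R = 1 / (1 − 0.4719) = 1.894
Css,max = 59.8 × 1.894 = 113.2 mg/L
Css,min = Css,max × e^(−kτ) = 113.2 × 0.4719 ≈ 53.4 mg/L

53.4 mg/L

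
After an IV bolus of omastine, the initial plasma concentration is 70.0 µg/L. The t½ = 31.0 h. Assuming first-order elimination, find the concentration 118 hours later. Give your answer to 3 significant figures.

5.00 µg/L

k = ln 2 / 31.0 = 0.02236 h⁻¹
C(t) = C₀ e^(−kt) = 70.0 × e^(−0.02236 × 118) = 70.0 × e^(−2.638) = 70.0 × 0.07147 ≈ 5.00 µg/L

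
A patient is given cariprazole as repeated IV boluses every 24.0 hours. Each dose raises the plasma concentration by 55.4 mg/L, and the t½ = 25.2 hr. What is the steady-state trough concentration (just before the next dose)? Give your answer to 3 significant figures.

k = ln 2 / 25.2 = 0.02751 hr⁻¹
Fraction remaining after one interval: e^(−kτ) = e^(−0.02751 × 24.0) = 0.5168
R = 1 / (1 − 0.5168) = 2.069
Css,max = 55.4 × 2.069 = 114.6 mg/L
Css,min = Css,max × e^(−kτ) = 114.6 × 0.5168 ≈ 59.2 mg/L

59.2 mg/L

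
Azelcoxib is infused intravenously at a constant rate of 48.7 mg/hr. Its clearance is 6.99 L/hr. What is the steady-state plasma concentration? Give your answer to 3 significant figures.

Css = infusion rate / CL = 48.7 / 6.99 ≈ 6.97 µg/mL

6.97 µg/mL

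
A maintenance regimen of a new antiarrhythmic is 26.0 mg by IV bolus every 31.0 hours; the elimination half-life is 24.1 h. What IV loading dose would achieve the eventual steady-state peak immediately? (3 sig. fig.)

44.1 mg

k = ln 2 / 24.1 = 0.02876 h⁻¹
Accumulation ratio R = 1 / (1 − e^(−kτ)) = 1 / (1 − e^(−0.02876×31.0)) = 1 / (1 − 0.4100) = 1.695
Loading dose = maintenance dose × R = 26.0 × 1.695 ≈ 44.1 mg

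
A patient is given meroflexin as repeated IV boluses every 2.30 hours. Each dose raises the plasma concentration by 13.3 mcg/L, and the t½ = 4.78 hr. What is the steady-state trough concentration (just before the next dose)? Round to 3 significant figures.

33.6 mcg/L

k = ln 2 / 4.78 = 0.1450 hr⁻¹
Fraction remaining after one interval: e^(−kτ) = e^(−0.1450 × 2.30) = 0.7164
R = 1 / (1 − 0.7164) = 3.526
Css,max = 13.3 × 3.526 = 46.90 mcg/L
Css,min = Css,max × e^(−kτ) = 46.90 × 0.7164 ≈ 33.6 mcg/L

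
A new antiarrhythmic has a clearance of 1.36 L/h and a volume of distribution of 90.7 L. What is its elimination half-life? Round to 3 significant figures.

46.2 hours

k = CL / V = 1.36 / 90.7 = 0.01499 h⁻¹
t½ = ln 2 / k = ln 2 / 0.01499 ≈ 46.2 hours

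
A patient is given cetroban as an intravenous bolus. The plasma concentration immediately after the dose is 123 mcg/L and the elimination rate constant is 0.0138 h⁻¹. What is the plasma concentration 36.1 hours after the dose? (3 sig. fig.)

74.7 mcg/L

C(t) = C₀ e^(−kt) = 123 × e^(−0.01380 × 36.1) = 123 × e^(−0.4982) = 123 × 0.6076 ≈ 74.7 mcg/L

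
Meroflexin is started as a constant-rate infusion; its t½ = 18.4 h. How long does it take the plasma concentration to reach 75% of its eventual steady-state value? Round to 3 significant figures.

k = ln 2 / 18.4 = 0.03767 h⁻¹
f = 1 − e^(−kt)  ⇒  t = −ln(1 − f) / k
t = −ln(1 − 0.75) / 0.03767 = 1.386 / 0.03767 ≈ 36.8 hours

36.8 hours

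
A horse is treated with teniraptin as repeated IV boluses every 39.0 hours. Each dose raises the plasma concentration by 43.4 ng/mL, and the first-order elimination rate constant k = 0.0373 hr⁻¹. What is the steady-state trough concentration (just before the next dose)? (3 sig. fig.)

Fraction remaining after one interval: e^(−kτ) = e^(−0.03730 × 39.0) = 0.2335
R = 1 / (1 − 0.2335) = 1.305
Css,max = 43.4 × 1.305 = 56.62 ng/mL
Css,min = Css,max × e^(−kτ) = 56.62 × 0.2335 ≈ 13.2 ng/mL

13.2 ng/mL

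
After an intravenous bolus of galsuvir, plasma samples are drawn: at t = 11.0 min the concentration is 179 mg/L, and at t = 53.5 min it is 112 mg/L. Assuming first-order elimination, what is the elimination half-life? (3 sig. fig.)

62.8 minutes

k = ln(C₁/C₂) / (t₂ − t₁) = ln(179/112) / (53.5 − 11.0)
  = 0.4689 / 42.50 = 0.01103 min⁻¹
t½ = ln 2 / k = ln 2 / 0.01103 ≈ 62.8 minutes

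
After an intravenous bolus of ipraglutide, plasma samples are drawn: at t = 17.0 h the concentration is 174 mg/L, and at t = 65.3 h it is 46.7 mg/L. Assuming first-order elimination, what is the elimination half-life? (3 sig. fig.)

25.5 hours

k = ln(C₁/C₂) / (t₂ − t₁) = ln(174/46.7) / (65.3 − 17.0)
  = 1.315 / 48.30 = 0.02723 h⁻¹
t½ = ln 2 / k = ln 2 / 0.02723 ≈ 25.5 hours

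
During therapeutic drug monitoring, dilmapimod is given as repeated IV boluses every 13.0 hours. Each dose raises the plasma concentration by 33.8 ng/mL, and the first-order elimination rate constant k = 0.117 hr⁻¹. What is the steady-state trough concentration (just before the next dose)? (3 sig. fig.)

9.45 ng/mL

Fraction remaining after one interval: e^(−kτ) = e^(−0.1170 × 13.0) = 0.2185
R = 1 / (1 − 0.2185) = 1.280
Css,max = 33.8 × 1.280 = 43.25 ng/mL
Css,min = Css,max × e^(−kτ) = 43.25 × 0.2185 ≈ 9.45 ng/mL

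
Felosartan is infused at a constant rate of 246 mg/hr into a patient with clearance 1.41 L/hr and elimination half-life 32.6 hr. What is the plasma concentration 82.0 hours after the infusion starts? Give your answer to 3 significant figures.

Css = rate / CL = 246 / 1.41 = 174.5 µg/mL
k = ln 2 / 32.6 = 0.02126 hr⁻¹
C(t) = Css (1 − e^(−kt)) = 174.5 × (1 − e^(−1.743)) = 174.5 × 0.8251 ≈ 144 µg/mL

144 µg/mL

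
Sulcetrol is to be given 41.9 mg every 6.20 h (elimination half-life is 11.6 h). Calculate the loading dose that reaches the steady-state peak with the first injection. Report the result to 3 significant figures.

k = ln 2 / 11.6 = 0.05975 h⁻¹
Accumulation ratio R = 1 / (1 − e^(−kτ)) = 1 / (1 − e^(−0.05975×6.20)) = 1 / (1 − 0.6904) = 3.230
Loading dose = maintenance dose × R = 41.9 × 3.230 ≈ 135 mg

135 mg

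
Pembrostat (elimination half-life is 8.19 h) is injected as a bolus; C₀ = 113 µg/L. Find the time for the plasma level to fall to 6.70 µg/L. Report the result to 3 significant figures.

33.4 hours

k = ln 2 / 8.19 = 0.08463 h⁻¹
C(t) = C₀ e^(−kt)  ⇒  t = ln(C₀/C) / k
t = ln(113/6.70) / 0.08463 = 2.825 / 0.08463 ≈ 33.4 hours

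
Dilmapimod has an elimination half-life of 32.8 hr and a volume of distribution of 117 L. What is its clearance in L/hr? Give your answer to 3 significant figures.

k = ln 2 / t½ = ln 2 / 32.8 = 0.02113 hr⁻¹
CL = k · V = 0.02113 × 117 ≈ 2.47 L/hr

2.47 L/hr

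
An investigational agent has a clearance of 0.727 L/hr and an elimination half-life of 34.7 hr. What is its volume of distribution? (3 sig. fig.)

36.4 L

k = ln 2 / t½ = ln 2 / 34.7 = 0.01998 hr⁻¹
V = CL / k = 0.727 / 0.01998 ≈ 36.4 L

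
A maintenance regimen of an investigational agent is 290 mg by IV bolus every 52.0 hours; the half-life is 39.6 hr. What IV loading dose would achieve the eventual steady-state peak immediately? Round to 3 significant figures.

485 mg

k = ln 2 / 39.6 = 0.01750 hr⁻¹
Accumulation ratio R = 1 / (1 − e^(−kτ)) = 1 / (1 − e^(−0.01750×52.0)) = 1 / (1 − 0.4024) = 1.673
Loading dose = maintenance dose × R = 290 × 1.673 ≈ 485 mg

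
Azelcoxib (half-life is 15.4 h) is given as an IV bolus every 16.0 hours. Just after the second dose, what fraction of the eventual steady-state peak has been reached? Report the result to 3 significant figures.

0.763

k = ln 2 / 15.4 = 0.04501 h⁻¹
f_n = 1 − e^(−nkτ) = 1 − e^(−2 × 0.04501 × 16.0) = 1 − e^(−1.440) = 1 − 0.2369 ≈ 0.763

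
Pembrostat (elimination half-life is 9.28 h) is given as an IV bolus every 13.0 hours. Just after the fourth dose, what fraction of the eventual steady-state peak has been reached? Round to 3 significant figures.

0.979

k = ln 2 / 9.28 = 0.07469 h⁻¹
f_n = 1 − e^(−nkτ) = 1 − e^(−4 × 0.07469 × 13.0) = 1 − e^(−3.884) = 1 − 0.02057 ≈ 0.979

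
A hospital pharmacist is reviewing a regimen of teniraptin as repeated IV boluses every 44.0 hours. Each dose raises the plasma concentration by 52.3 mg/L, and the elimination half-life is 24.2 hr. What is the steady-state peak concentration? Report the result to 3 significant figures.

k = ln 2 / 24.2 = 0.02864 hr⁻¹
Fraction remaining after one interval: e^(−kτ) = e^(−0.02864 × 44.0) = 0.2836
R = 1 / (1 − 0.2836) = 1.396
Css,max = 52.3 × 1.396 ≈ 73.0 mg/L

73.0 mg/L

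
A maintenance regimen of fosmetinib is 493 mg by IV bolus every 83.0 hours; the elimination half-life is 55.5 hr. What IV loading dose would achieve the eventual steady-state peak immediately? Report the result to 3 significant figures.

k = ln 2 / 55.5 = 0.01249 hr⁻¹
Accumulation ratio R = 1 / (1 − e^(−kτ)) = 1 / (1 − e^(−0.01249×83.0)) = 1 / (1 − 0.3547) = 1.550
Loading dose = maintenance dose × R = 493 × 1.550 ≈ 764 mg

764 mg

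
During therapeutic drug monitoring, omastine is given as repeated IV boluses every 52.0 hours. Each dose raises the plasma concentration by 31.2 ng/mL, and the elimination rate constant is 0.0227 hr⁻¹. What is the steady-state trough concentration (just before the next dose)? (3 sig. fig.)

13.8 ng/mL

Fraction remaining after one interval: e^(−kτ) = e^(−0.02270 × 52.0) = 0.3072
R = 1 / (1 − 0.3072) = 1.443
Css,max = 31.2 × 1.443 = 45.03 ng/mL
Css,min = Css,max × e^(−kτ) = 45.03 × 0.3072 ≈ 13.8 ng/mL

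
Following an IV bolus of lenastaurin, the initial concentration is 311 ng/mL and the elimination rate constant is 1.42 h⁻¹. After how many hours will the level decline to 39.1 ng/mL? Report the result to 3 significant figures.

C(t) = C₀ e^(−kt)  ⇒  t = ln(C₀/C) / k
t = ln(311/39.1) / 1.420 = 2.074 / 1.420 ≈ 1.46 hours

1.46 hours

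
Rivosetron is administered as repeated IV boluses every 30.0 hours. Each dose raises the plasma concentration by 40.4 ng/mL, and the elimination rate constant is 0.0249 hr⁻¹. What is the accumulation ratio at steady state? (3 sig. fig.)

Fraction remaining after one interval: e^(−kτ) = e^(−0.02490 × 30.0) = 0.4738
R = 1 / (1 − 0.4738) = 1 / 0.5262 ≈ 1.90

1.90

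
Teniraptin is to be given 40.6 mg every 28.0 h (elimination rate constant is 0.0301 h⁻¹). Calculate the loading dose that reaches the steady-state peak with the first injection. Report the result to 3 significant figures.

71.3 mg

Accumulation ratio R = 1 / (1 − e^(−kτ)) = 1 / (1 − e^(−0.03010×28.0)) = 1 / (1 − 0.4305) = 1.756
Loading dose = maintenance dose × R = 40.6 × 1.756 ≈ 71.3 mg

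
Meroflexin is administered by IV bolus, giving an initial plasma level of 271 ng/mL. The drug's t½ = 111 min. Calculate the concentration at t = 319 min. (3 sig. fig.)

k = ln 2 / 111 = 0.006245 min⁻¹
C(t) = C₀ e^(−kt) = 271 × e^(−0.006245 × 319) = 271 × e^(−1.992) = 271 × 0.1364 ≈ 37.0 ng/mL

37.0 ng/mL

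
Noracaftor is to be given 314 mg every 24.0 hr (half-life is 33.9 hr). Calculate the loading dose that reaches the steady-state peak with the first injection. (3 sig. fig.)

810 mg

k = ln 2 / 33.9 = 0.02045 hr⁻¹
Accumulation ratio R = 1 / (1 − e^(−kτ)) = 1 / (1 − e^(−0.02045×24.0)) = 1 / (1 − 0.6122) = 2.579
Loading dose = maintenance dose × R = 314 × 2.579 ≈ 810 mg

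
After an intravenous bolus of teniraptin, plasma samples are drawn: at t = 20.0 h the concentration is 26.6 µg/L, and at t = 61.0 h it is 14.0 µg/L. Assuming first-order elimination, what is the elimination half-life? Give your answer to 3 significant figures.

k = ln(C₁/C₂) / (t₂ − t₁) = ln(26.6/14.0) / (61.0 − 20.0)
  = 0.6419 / 41.00 = 0.01565 h⁻¹
t½ = ln 2 / k = ln 2 / 0.01565 ≈ 44.3 hours

44.3 hours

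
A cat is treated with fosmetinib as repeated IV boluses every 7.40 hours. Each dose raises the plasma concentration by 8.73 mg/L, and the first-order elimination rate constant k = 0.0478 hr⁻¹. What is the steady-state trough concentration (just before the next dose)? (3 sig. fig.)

Fraction remaining after one interval: e^(−kτ) = e^(−0.04780 × 7.40) = 0.7021
R = 1 / (1 − 0.7021) = 3.357
Css,max = 8.73 × 3.357 = 29.30 mg/L
Css,min = Css,max × e^(−kτ) = 29.30 × 0.7021 ≈ 20.6 mg/L

20.6 mg/L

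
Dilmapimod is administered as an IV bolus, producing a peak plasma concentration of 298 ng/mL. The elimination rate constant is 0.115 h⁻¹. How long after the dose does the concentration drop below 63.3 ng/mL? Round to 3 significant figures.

C(t) = C₀ e^(−kt)  ⇒  t = ln(C₀/C) / k
t = ln(298/63.3) / 0.1150 = 1.549 / 0.1150 ≈ 13.5 hours

13.5 hours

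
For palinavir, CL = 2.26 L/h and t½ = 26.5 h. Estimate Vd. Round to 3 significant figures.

86.4 L

k = ln 2 / t½ = ln 2 / 26.5 = 0.02616 h⁻¹
V = CL / k = 2.26 / 0.02616 ≈ 86.4 L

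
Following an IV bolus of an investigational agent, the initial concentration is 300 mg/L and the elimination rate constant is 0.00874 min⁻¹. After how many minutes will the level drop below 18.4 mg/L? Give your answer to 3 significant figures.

C(t) = C₀ e^(−kt)  ⇒  t = ln(C₀/C) / k
t = ln(300/18.4) / 0.008740 = 2.791 / 0.008740 ≈ 319 minutes

319 minutes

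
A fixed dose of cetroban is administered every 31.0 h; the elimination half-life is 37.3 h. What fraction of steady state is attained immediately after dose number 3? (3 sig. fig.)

k = ln 2 / 37.3 = 0.01858 h⁻¹
f_n = 1 − e^(−nkτ) = 1 − e^(−3 × 0.01858 × 31.0) = 1 − e^(−1.728) = 1 − 0.1776 ≈ 0.822

0.822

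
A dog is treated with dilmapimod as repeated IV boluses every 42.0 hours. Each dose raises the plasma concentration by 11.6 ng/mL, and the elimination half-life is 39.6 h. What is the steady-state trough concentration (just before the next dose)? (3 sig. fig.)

10.7 ng/mL

k = ln 2 / 39.6 = 0.01750 h⁻¹
Fraction remaining after one interval: e^(−kτ) = e^(−0.01750 × 42.0) = 0.4794
R = 1 / (1 − 0.4794) = 1.921
Css,max = 11.6 × 1.921 = 22.28 ng/mL
Css,min = Css,max × e^(−kτ) = 22.28 × 0.4794 ≈ 10.7 ng/mL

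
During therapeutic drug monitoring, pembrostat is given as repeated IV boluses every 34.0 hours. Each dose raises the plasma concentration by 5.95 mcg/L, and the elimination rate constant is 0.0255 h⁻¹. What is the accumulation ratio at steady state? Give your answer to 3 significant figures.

Fraction remaining after one interval: e^(−kτ) = e^(−0.02550 × 34.0) = 0.4202
R = 1 / (1 − 0.4202) = 1 / 0.5798 ≈ 1.72

1.72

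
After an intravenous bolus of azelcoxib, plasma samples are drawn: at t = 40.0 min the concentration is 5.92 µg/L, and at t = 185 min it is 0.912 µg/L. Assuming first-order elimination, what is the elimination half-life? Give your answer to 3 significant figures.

k = ln(C₁/C₂) / (t₂ − t₁) = ln(5.92/0.912) / (185 − 40.0)
  = 1.870 / 145.0 = 0.01290 min⁻¹
t½ = ln 2 / k = ln 2 / 0.01290 ≈ 53.7 minutes

53.7 minutes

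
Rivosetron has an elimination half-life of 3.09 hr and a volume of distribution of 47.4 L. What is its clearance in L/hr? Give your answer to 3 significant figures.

k = ln 2 / t½ = ln 2 / 3.09 = 0.2243 hr⁻¹
CL = k · V = 0.2243 × 47.4 ≈ 10.6 L/hr

10.6 L/hr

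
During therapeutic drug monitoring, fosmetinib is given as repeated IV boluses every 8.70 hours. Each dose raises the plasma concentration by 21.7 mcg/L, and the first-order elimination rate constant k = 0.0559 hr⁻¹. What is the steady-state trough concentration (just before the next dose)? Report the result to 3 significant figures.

Fraction remaining after one interval: e^(−kτ) = e^(−0.05590 × 8.70) = 0.6149
R = 1 / (1 − 0.6149) = 2.597
Css,max = 21.7 × 2.597 = 56.35 mcg/L
Css,min = Css,max × e^(−kτ) = 56.35 × 0.6149 ≈ 34.6 mcg/L

34.6 mcg/L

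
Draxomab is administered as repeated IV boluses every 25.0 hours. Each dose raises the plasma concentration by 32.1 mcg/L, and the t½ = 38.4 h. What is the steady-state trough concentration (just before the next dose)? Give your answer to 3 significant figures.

56.3 mcg/L

k = ln 2 / 38.4 = 0.01805 h⁻¹
Fraction remaining after one interval: e^(−kτ) = e^(−0.01805 × 25.0) = 0.6368
R = 1 / (1 − 0.6368) = 2.753
Css,max = 32.1 × 2.753 = 88.39 mcg/L
Css,min = Css,max × e^(−kτ) = 88.39 × 0.6368 ≈ 56.3 mcg/L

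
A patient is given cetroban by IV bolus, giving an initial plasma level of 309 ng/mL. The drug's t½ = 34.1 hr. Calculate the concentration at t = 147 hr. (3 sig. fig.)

k = ln 2 / 34.1 = 0.02033 hr⁻¹
147 hr is 4.311 half-lives, so C = 309 × (1/2)^4.311 = 309 × 0.05039 ≈ 15.6 ng/mL

15.6 ng/mL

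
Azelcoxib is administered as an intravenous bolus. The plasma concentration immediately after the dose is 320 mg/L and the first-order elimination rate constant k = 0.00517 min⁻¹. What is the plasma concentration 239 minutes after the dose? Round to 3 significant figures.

93.0 mg/L

C(t) = C₀ e^(−kt) = 320 × e^(−0.005170 × 239) = 320 × e^(−1.236) = 320 × 0.2907 ≈ 93.0 mg/L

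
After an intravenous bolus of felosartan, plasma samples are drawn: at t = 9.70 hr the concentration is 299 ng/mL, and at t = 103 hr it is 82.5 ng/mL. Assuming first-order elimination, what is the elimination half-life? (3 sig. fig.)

k = ln(C₁/C₂) / (t₂ − t₁) = ln(299/82.5) / (103 − 9.70)
  = 1.288 / 93.30 = 0.01380 hr⁻¹
t½ = ln 2 / k = ln 2 / 0.01380 ≈ 50.2 hours

50.2 hours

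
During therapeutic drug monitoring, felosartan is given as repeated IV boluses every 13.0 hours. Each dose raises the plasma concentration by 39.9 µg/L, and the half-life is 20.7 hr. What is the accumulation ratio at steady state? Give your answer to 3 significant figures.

2.83

k = ln 2 / 20.7 = 0.03349 hr⁻¹
Fraction remaining after one interval: e^(−kτ) = e^(−0.03349 × 13.0) = 0.6471
R = 1 / (1 − 0.6471) = 1 / 0.3529 ≈ 2.83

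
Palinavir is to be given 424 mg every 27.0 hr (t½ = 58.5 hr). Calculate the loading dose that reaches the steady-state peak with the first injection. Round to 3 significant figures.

k = ln 2 / 58.5 = 0.01185 hr⁻¹
Accumulation ratio R = 1 / (1 − e^(−kτ)) = 1 / (1 − e^(−0.01185×27.0)) = 1 / (1 − 0.7262) = 3.652
Loading dose = maintenance dose × R = 424 × 3.652 ≈ 1550 mg

1550 mg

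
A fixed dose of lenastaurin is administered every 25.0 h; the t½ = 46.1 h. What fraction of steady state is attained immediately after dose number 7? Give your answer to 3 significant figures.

k = ln 2 / 46.1 = 0.01504 h⁻¹
f_n = 1 − e^(−nkτ) = 1 − e^(−7 × 0.01504 × 25.0) = 1 − e^(−2.631) = 1 − 0.07199 ≈ 0.928

0.928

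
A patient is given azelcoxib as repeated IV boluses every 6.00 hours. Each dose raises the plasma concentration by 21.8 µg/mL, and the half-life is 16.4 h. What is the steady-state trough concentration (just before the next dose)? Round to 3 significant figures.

k = ln 2 / 16.4 = 0.04227 h⁻¹
Fraction remaining after one interval: e^(−kτ) = e^(−0.04227 × 6.00) = 0.7760
R = 1 / (1 − 0.7760) = 4.464
Css,max = 21.8 × 4.464 = 97.33 µg/mL
Css,min = Css,max × e^(−kτ) = 97.33 × 0.7760 ≈ 75.5 µg/mL

75.5 µg/mL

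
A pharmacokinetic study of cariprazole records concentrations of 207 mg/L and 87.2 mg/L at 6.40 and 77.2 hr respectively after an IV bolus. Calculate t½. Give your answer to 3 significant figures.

k = ln(C₁/C₂) / (t₂ − t₁) = ln(207/87.2) / (77.2 − 6.40)
  = 0.8645 / 70.80 = 0.01221 hr⁻¹
t½ = ln 2 / k = ln 2 / 0.01221 ≈ 56.8 hours

56.8 hours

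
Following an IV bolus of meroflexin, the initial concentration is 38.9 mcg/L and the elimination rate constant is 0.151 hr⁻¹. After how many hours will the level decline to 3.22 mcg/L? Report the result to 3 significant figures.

C(t) = C₀ e^(−kt)  ⇒  t = ln(C₀/C) / k
t = ln(38.9/3.22) / 0.1510 = 2.492 / 0.1510 ≈ 16.5 hours

16.5 hours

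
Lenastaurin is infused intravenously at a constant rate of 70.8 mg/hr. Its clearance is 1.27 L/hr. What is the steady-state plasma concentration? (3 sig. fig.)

55.7 mg/L

Css = infusion rate / CL = 70.8 / 1.27 ≈ 55.7 mg/L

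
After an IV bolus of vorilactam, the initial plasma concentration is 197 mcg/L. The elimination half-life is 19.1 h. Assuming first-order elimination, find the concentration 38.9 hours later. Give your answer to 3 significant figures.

48.0 mcg/L

k = ln 2 / 19.1 = 0.03629 h⁻¹
C(t) = C₀ e^(−kt) = 197 × e^(−0.03629 × 38.9) = 197 × e^(−1.412) = 197 × 0.2437 ≈ 48.0 mcg/L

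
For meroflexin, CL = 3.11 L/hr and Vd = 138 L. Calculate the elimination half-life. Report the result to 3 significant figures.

k = CL / V = 3.11 / 138 = 0.02254 hr⁻¹
t½ = ln 2 / k = ln 2 / 0.02254 ≈ 30.8 hours

30.8 hours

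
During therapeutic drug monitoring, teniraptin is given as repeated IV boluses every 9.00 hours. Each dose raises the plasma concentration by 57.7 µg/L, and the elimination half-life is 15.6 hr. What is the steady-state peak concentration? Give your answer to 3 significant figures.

175 µg/L

k = ln 2 / 15.6 = 0.04443 hr⁻¹
Fraction remaining after one interval: e^(−kτ) = e^(−0.04443 × 9.00) = 0.6704
R = 1 / (1 − 0.6704) = 3.034
Css,max = 57.7 × 3.034 ≈ 175 µg/L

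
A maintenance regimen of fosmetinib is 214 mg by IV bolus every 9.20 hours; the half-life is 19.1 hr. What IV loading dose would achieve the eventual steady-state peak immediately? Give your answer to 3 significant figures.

754 mg

k = ln 2 / 19.1 = 0.03629 hr⁻¹
Accumulation ratio R = 1 / (1 − e^(−kτ)) = 1 / (1 − e^(−0.03629×9.20)) = 1 / (1 − 0.7161) = 3.523
Loading dose = maintenance dose × R = 214 × 3.523 ≈ 754 mg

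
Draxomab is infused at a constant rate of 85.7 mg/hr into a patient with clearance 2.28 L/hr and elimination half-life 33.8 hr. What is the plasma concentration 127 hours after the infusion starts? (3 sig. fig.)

Css = rate / CL = 85.7 / 2.28 = 37.59 mg/L
k = ln 2 / 33.8 = 0.02051 hr⁻¹
C(t) = Css (1 − e^(−kt)) = 37.59 × (1 − e^(−2.604)) = 37.59 × 0.9261 ≈ 34.8 mg/L

34.8 mg/L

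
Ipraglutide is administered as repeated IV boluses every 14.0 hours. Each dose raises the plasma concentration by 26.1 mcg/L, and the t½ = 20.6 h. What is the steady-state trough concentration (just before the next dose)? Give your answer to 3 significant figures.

43.4 mcg/L

k = ln 2 / 20.6 = 0.03365 h⁻¹
Fraction remaining after one interval: e^(−kτ) = e^(−0.03365 × 14.0) = 0.6243
R = 1 / (1 − 0.6243) = 2.662
Css,max = 26.1 × 2.662 = 69.48 mcg/L
Css,min = Css,max × e^(−kτ) = 69.48 × 0.6243 ≈ 43.4 mcg/L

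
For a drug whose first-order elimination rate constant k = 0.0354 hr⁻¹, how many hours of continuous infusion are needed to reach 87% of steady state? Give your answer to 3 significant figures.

57.6 hours

f = 1 − e^(−kt)  ⇒  t = −ln(1 − f) / k
t = −ln(1 − 0.87) / 0.03540 = 2.040 / 0.03540 ≈ 57.6 hours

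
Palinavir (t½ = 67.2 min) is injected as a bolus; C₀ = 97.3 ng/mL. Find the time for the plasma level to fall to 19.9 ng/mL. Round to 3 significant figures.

k = ln 2 / 67.2 = 0.01031 min⁻¹
C(t) = C₀ e^(−kt)  ⇒  t = ln(C₀/C) / k
t = ln(97.3/19.9) / 0.01031 = 1.587 / 0.01031 ≈ 154 minutes

154 minutes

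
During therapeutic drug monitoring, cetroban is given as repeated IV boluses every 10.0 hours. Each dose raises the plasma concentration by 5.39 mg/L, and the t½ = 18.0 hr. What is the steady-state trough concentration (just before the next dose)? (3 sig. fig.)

11.5 mg/L

k = ln 2 / 18.0 = 0.03851 hr⁻¹
Fraction remaining after one interval: e^(−kτ) = e^(−0.03851 × 10.0) = 0.6804
R = 1 / (1 − 0.6804) = 3.129
Css,max = 5.39 × 3.129 = 16.86 mg/L
Css,min = Css,max × e^(−kτ) = 16.86 × 0.6804 ≈ 11.5 mg/L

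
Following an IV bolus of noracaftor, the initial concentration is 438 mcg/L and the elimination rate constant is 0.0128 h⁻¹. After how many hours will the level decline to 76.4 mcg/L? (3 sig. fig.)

136 hours

C(t) = C₀ e^(−kt)  ⇒  t = ln(C₀/C) / k
t = ln(438/76.4) / 0.01280 = 1.746 / 0.01280 ≈ 136 hours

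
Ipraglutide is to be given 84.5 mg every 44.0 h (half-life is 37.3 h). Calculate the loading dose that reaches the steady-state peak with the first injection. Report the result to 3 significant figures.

151 mg

k = ln 2 / 37.3 = 0.01858 h⁻¹
Accumulation ratio R = 1 / (1 − e^(−kτ)) = 1 / (1 − e^(−0.01858×44.0)) = 1 / (1 − 0.4415) = 1.790
Loading dose = maintenance dose × R = 84.5 × 1.790 ≈ 151 mg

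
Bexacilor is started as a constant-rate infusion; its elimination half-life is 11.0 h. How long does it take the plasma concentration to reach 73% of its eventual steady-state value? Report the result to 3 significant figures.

k = ln 2 / 11.0 = 0.06301 h⁻¹
f = 1 − e^(−kt)  ⇒  t = −ln(1 − f) / k
t = −ln(1 − 0.73) / 0.06301 = 1.309 / 0.06301 ≈ 20.8 hours

20.8 hours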